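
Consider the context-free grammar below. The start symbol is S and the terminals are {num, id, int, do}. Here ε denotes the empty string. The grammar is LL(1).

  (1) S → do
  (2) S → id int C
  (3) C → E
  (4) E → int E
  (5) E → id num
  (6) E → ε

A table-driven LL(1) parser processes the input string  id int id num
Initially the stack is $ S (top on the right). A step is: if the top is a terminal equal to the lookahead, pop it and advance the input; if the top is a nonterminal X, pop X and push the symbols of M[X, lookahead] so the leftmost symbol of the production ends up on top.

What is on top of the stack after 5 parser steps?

id

step 1: stack=$ S  input=id int id num $  — expand S → id int C
step 2: stack=$ C int id  input=id int id num $  — match id
step 3: stack=$ C int  input=int id num $  — match int
step 4: stack=$ C  input=id num $  — expand C → E
step 5: stack=$ E  input=id num $  — expand E → id num
Stack after step 5: $ num id (top = id).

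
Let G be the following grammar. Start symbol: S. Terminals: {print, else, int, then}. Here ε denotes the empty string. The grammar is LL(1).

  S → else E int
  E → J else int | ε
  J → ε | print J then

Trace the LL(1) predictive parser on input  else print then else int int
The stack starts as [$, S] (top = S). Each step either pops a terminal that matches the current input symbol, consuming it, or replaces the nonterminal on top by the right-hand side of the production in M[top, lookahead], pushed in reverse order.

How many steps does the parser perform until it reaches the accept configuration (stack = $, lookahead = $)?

      Stack                        Input                           Action
   1  $ S                          else print then else int int $  expand S → else E int
   2  $ int E else                 else print then else int int $  match else
   3  $ int E                      print then else int int $       expand E → J else int
   4  $ int int else J             print then else int int $       expand J → print J then
   5  $ int int else then J print  print then else int int $       match print
   6  $ int int else then J        then else int int $             expand J → ε
   7  $ int int else then          then else int int $             match then
   8  $ int int else               else int int $                  match else
   9  $ int int                    int int $                       match int
  10  $ int                        int $                           match int
Accept reached after 10 steps.

10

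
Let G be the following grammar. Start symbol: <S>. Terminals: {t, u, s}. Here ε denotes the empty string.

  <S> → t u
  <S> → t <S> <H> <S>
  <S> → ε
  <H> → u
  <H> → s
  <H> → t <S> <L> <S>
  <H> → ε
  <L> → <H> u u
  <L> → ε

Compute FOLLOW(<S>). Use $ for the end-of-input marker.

FIRST(<S>): from <S>→t u we get {t}; from <S>→t <S> <H> <S> we get {t}; from <S>→ε we get {ε}. So FIRST(<S>) = {ε, t}.
FIRST(<H>): from <H>→u we get {u}; from <H>→s we get {s}; from <H>→t <S> <L> <S> we get {t}; from <H>→ε we get {ε}. So FIRST(<H>) = {ε, s, t, u}.
FIRST(<L>): from <L>→<H> u u we get {s, t, u}; from <L>→ε we get {ε}. So FIRST(<L>) = {ε, s, t, u}.
FOLLOW(<S>) includes $ since <S> is the start symbol.
FOLLOW(<S>): in <S>→t <S> <H> <S> (occurrence 1), <S> is followed by <H> <S> with FIRST {ε, s, t, u}; in <S>→t <S> <H> <S> (occurrence 1), the suffix after <S> is nullable (adds nothing new); in <S>→t <S> <H> <S> (occurrence 2), the suffix after <S> is empty (adds nothing new); in <H>→t <S> <L> <S> (occurrence 1), <S> is followed by <L> <S> with FIRST {ε, s, t, u}; in <H>→t <S> <L> <S> (occurrence 1), the suffix after <S> is nullable, so FOLLOW(<S>) ⊇ FOLLOW(<H>) = {$, s, t, u}; in <H>→t <S> <L> <S> (occurrence 2), the suffix after <S> is empty, so FOLLOW(<S>) ⊇ FOLLOW(<H>) = {$, s, t, u}. Thus FOLLOW(<S>) = {$, s, t, u}.
FOLLOW(<H>): in <S>→t <S> <H> <S>, <H> is followed by <S> with FIRST {ε, t}; in <S>→t <S> <H> <S>, the suffix after <H> is nullable, so FOLLOW(<H>) ⊇ FOLLOW(<S>) = {$, s, t, u}; in <L>→<H> u u, <H> is followed by u u with FIRST {u}. Thus FOLLOW(<H>) = {$, s, t, u}.
FOLLOW(<L>): in <H>→t <S> <L> <S>, <L> is followed by <S> with FIRST {ε, t}; in <H>→t <S> <L> <S>, the suffix after <L> is nullable, so FOLLOW(<L>) ⊇ FOLLOW(<H>) = {$, s, t, u}. Thus FOLLOW(<L>) = {$, s, t, u}.

{$, s, t, u}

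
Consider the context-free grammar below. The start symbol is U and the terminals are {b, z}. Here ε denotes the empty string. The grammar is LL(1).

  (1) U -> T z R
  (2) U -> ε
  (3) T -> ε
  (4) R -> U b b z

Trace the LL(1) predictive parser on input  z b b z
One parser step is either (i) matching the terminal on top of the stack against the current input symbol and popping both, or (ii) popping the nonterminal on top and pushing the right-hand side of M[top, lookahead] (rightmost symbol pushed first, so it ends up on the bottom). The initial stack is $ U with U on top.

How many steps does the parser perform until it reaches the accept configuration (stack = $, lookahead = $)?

8

step 1: stack=$ U  input=z b b z $  — expand U -> T z R
step 2: stack=$ R z T  input=z b b z $  — expand T -> ε
step 3: stack=$ R z  input=z b b z $  — match z
step 4: stack=$ R  input=b b z $  — expand R -> U b b z
step 5: stack=$ z b b U  input=b b z $  — expand U -> ε
step 6: stack=$ z b b  input=b b z $  — match b
step 7: stack=$ z b  input=b z $  — match b
step 8: stack=$ z  input=z $  — match z
Accept reached after 8 steps.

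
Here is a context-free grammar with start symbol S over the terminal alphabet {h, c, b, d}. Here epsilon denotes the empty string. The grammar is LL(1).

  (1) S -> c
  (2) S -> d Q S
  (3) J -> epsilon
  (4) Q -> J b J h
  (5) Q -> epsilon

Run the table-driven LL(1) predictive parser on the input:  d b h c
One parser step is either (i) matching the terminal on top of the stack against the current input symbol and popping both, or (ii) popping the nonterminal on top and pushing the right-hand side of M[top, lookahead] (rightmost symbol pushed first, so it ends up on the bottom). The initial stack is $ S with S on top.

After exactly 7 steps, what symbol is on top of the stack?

     Stack        Input      Action
  1  $ S          d b h c $  expand S -> d Q S
  2  $ S Q d      d b h c $  match d
  3  $ S Q        b h c $    expand Q -> J b J h
  4  $ S h J b J  b h c $    expand J -> epsilon
  5  $ S h J b    b h c $    match b
  6  $ S h J      h c $      expand J -> epsilon
  7  $ S h        h c $      match h
Stack after step 7: $ S (top = S).

S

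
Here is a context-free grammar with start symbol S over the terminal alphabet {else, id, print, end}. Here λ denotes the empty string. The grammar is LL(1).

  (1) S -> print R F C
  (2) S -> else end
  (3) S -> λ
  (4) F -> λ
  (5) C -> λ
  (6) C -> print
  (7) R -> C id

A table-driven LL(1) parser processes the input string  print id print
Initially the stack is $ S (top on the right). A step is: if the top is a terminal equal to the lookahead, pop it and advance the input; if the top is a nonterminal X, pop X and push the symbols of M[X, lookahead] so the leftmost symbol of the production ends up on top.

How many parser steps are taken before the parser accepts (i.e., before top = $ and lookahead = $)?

8

step 1: stack=$ S  input=print id print $  — expand S -> print R F C
step 2: stack=$ C F R print  input=print id print $  — match print
step 3: stack=$ C F R  input=id print $  — expand R -> C id
step 4: stack=$ C F id C  input=id print $  — expand C -> λ
step 5: stack=$ C F id  input=id print $  — match id
step 6: stack=$ C F  input=print $  — expand F -> λ
step 7: stack=$ C  input=print $  — expand C -> print
step 8: stack=$ print  input=print $  — match print
Accept reached after 8 steps.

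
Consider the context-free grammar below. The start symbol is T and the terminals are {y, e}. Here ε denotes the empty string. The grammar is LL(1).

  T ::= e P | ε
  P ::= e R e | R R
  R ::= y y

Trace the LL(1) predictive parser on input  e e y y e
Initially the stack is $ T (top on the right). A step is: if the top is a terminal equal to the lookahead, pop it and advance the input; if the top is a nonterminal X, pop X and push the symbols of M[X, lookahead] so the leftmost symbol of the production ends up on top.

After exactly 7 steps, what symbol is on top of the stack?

step 1: stack=$ T  input=e e y y e $  — expand T ::= e P
step 2: stack=$ P e  input=e e y y e $  — match e
step 3: stack=$ P  input=e y y e $  — expand P ::= e R e
step 4: stack=$ e R e  input=e y y e $  — match e
step 5: stack=$ e R  input=y y e $  — expand R ::= y y
step 6: stack=$ e y y  input=y y e $  — match y
step 7: stack=$ e y  input=y e $  — match y
Stack after step 7: $ e (top = e).

e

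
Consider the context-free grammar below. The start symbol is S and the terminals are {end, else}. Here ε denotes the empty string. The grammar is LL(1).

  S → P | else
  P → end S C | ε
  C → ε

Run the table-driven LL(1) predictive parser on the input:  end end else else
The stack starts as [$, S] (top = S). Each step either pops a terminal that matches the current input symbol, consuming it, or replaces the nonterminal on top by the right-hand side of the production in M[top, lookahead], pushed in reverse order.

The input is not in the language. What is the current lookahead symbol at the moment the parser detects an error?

else

     Stack        Input                Action
  1  $ S          end end else else $  expand S → P
  2  $ P          end end else else $  expand P → end S C
  3  $ C S end    end end else else $  match end
  4  $ C S        end else else $      expand S → P
  5  $ C P        end else else $      expand P → end S C
  6  $ C C S end  end else else $      match end
  7  $ C C S      else else $          expand S → else
  8  $ C C else   else else $          match else
  9  $ C C        else $               error: M[C, else] is empty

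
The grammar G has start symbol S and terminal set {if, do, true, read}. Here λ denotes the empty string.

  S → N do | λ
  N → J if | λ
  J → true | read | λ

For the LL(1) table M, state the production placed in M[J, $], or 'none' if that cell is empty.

FIRST(J): from J→true we get {true}; from J→read we get {read}; from J→λ we get {λ}. So FIRST(J) = {λ, read, true}.
FIRST(N): from N→J if we get {if, read, true}; from N→λ we get {λ}. So FIRST(N) = {λ, if, read, true}.
FIRST(S): from S→N do we get {do, if, read, true}; from S→λ we get {λ}. So FIRST(S) = {λ, do, if, read, true}.
FOLLOW(S) includes $ since S is the start symbol.
FOLLOW(J): in N→J if, J is followed by if with FIRST {if}. Thus FOLLOW(J) = {if}.
For J → true: FIRST(true) = {true}, so it goes in M[J, t] for t ∈ {true}.
For J → read: FIRST(read) = {read}, so it goes in M[J, t] for t ∈ {read}.
For J → λ: FIRST(λ) = {λ}, so it goes in M[J, t] for t ∈ {}; since λ ∈ FIRST, also for every t ∈ FOLLOW(J) = {if}.
None of these place a production in M[J, $].

none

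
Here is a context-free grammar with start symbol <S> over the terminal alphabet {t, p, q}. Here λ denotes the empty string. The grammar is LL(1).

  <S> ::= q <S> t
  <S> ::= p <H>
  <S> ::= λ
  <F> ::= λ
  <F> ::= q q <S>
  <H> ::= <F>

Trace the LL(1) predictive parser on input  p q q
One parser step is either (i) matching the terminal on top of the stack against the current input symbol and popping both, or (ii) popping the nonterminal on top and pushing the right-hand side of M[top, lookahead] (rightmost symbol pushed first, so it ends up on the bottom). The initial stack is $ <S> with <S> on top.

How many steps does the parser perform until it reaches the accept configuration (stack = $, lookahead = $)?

7

step 1: stack=$ <S>  input=p q q $  — expand <S> ::= p <H>
step 2: stack=$ <H> p  input=p q q $  — match p
step 3: stack=$ <H>  input=q q $  — expand <H> ::= <F>
step 4: stack=$ <F>  input=q q $  — expand <F> ::= q q <S>
step 5: stack=$ <S> q q  input=q q $  — match q
step 6: stack=$ <S> q  input=q $  — match q
step 7: stack=$ <S>  input=$  — expand <S> ::= λ
Accept reached after 7 steps.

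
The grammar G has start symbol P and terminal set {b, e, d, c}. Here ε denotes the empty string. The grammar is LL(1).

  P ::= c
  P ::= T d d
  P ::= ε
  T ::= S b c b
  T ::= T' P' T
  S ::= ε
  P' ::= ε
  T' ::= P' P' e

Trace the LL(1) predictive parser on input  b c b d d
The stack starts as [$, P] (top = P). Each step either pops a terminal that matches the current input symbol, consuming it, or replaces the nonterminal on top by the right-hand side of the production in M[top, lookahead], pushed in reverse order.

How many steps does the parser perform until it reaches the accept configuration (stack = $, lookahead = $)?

8

step 1: stack=$ P  input=b c b d d $  — expand P ::= T d d
step 2: stack=$ d d T  input=b c b d d $  — expand T ::= S b c b
step 3: stack=$ d d b c b S  input=b c b d d $  — expand S ::= ε
step 4: stack=$ d d b c b  input=b c b d d $  — match b
step 5: stack=$ d d b c  input=c b d d $  — match c
step 6: stack=$ d d b  input=b d d $  — match b
step 7: stack=$ d d  input=d d $  — match d
step 8: stack=$ d  input=d $  — match d
Accept reached after 8 steps.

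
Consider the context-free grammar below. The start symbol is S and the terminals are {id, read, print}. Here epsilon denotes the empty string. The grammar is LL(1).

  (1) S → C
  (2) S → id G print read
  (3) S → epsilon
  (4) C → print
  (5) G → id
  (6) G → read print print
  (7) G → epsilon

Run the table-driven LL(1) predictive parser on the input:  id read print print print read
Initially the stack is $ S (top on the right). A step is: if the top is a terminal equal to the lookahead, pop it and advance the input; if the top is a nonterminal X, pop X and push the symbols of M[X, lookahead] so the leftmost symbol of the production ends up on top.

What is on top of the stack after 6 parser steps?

print

step 1: stack=$ S  input=id read print print print read $  — expand S → id G print read
step 2: stack=$ read print G id  input=id read print print print read $  — match id
step 3: stack=$ read print G  input=read print print print read $  — expand G → read print print
step 4: stack=$ read print print print read  input=read print print print read $  — match read
step 5: stack=$ read print print print  input=print print print read $  — match print
step 6: stack=$ read print print  input=print print read $  — match print
Stack after step 6: $ read print (top = print).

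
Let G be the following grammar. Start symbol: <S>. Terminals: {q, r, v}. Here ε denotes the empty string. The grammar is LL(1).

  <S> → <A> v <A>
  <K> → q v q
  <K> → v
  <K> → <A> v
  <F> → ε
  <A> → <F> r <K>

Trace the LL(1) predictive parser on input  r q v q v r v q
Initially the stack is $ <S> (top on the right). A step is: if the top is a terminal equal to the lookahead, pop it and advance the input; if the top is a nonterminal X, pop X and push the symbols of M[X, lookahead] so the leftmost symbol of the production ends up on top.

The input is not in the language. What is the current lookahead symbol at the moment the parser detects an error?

      Stack              Input              Action
   1  $ <S>              r q v q v r v q $  expand <S> → <A> v <A>
   2  $ <A> v <A>        r q v q v r v q $  expand <A> → <F> r <K>
   3  $ <A> v <K> r <F>  r q v q v r v q $  expand <F> → ε
   4  $ <A> v <K> r      r q v q v r v q $  match r
   5  $ <A> v <K>        q v q v r v q $    expand <K> → q v q
   6  $ <A> v q v q      q v q v r v q $    match q
   7  $ <A> v q v        v q v r v q $      match v
   8  $ <A> v q          q v r v q $        match q
   9  $ <A> v            v r v q $          match v
  10  $ <A>              r v q $            expand <A> → <F> r <K>
  11  $ <K> r <F>        r v q $            expand <F> → ε
  12  $ <K> r            r v q $            match r
  13  $ <K>              v q $              expand <K> → v
  14  $ v                v q $              match v
  15  $                  q $                error: stack empty but input remains

q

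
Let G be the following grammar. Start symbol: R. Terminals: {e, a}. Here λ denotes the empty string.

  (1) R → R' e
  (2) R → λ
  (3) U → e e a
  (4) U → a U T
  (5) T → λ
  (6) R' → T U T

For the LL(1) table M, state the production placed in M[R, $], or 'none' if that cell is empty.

FIRST(U) = {a, e}
FIRST(T) = {λ}
FIRST(R') = {a, e}  (via T U T)
FIRST(R) = {λ, a, e}  (via R' e)
FOLLOW(R) includes $ since R is the start symbol.
FOLLOW(R): R appears on no right-hand side. Thus FOLLOW(R) = {$}.
For R → R' e: FIRST(R' e) = {a, e}, so it goes in M[R, t] for t ∈ {a, e}.
For R → λ: FIRST(λ) = {λ}, so it goes in M[R, t] for t ∈ {}; since λ ∈ FIRST, also for every t ∈ FOLLOW(R) = {$}.

R → λ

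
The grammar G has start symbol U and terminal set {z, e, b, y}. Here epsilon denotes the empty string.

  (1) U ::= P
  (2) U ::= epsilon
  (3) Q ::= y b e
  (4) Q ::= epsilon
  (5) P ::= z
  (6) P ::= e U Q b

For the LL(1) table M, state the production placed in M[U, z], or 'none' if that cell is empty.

U ::= P

FIRST(Q) = {epsilon, y}
FIRST(P) = {e, z}
FIRST(U) = {epsilon, e, z}  (via P)
FOLLOW(U) includes $ since U is the start symbol.
FOLLOW(U): in P::=e U Q b, U is followed by Q b with FIRST {b, y}. Thus FOLLOW(U) = {$, b, y}.
For U ::= P: FIRST(P) = {e, z}, so it goes in M[U, t] for t ∈ {e, z}.
For U ::= epsilon: FIRST(epsilon) = {epsilon}, so it goes in M[U, t] for t ∈ {}; since epsilon ∈ FIRST, also for every t ∈ FOLLOW(U) = {$, b, y}.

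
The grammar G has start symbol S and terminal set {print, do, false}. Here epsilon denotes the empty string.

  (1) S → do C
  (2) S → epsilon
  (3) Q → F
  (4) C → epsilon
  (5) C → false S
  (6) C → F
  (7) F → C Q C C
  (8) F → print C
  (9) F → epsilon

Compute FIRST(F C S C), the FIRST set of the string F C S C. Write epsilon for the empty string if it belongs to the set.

{epsilon, do, false, print}

FIRST(S) = {epsilon, do}
FIRST(Q) = {epsilon, false, print}  (via F)
FIRST(C) = {epsilon, false, print}  (via F)
FIRST(F) = {epsilon, false, print}  (via C Q C C)
FIRST(F C S C): take FIRST of each symbol in turn, carrying on past any symbol whose FIRST contains epsilon; result {epsilon, do, false, print}.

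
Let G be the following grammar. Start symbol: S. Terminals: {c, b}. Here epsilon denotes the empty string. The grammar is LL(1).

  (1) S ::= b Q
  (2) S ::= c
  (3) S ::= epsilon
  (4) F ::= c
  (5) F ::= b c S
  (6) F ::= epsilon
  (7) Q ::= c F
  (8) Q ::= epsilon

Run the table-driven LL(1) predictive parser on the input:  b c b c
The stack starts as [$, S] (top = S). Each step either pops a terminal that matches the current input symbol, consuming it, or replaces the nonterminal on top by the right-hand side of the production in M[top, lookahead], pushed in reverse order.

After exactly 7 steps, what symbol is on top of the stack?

     Stack    Input      Action
  1  $ S      b c b c $  expand S ::= b Q
  2  $ Q b    b c b c $  match b
  3  $ Q      c b c $    expand Q ::= c F
  4  $ F c    c b c $    match c
  5  $ F      b c $      expand F ::= b c S
  6  $ S c b  b c $      match b
  7  $ S c    c $        match c
Stack after step 7: $ S (top = S).

S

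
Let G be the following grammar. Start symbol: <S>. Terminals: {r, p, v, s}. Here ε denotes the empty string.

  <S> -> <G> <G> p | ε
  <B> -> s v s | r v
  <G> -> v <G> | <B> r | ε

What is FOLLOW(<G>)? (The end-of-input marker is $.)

FIRST(<B>) = {r, s}
FIRST(<G>) = {ε, r, s, v}  (via <B> r)
FIRST(<S>) = {ε, p, r, s, v}  (via <G> <G> p)
FOLLOW(<S>) includes $ since <S> is the start symbol.
FOLLOW(<S>): <S> appears on no right-hand side. Thus FOLLOW(<S>) = {$}.
FOLLOW(<B>): in <G>-><B> r, <B> is followed by r with FIRST {r}. Thus FOLLOW(<B>) = {r}.
FOLLOW(<G>): in <S>-><G> <G> p (occurrence 1), <G> is followed by <G> p with FIRST {p, r, s, v}; in <S>-><G> <G> p (occurrence 2), <G> is followed by p with FIRST {p}; in <G>->v <G>, the suffix after <G> is empty (adds nothing new). Thus FOLLOW(<G>) = {p, r, s, v}.

{p, r, s, v}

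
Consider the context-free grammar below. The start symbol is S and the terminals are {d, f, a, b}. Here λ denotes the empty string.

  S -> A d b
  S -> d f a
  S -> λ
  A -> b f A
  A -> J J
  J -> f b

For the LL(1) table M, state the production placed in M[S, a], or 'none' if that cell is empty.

none

FIRST(J): from J->f b we get {f}. So FIRST(J) = {f}.
FIRST(A): from A->b f A we get {b}; from A->J J we get {f}. So FIRST(A) = {b, f}.
FIRST(S): from S->A d b we get {b, f}; from S->d f a we get {d}; from S->λ we get {λ}. So FIRST(S) = {λ, b, d, f}.
FOLLOW(S) includes $ since S is the start symbol.
FOLLOW(S): S appears on no right-hand side. Thus FOLLOW(S) = {$}.
For S -> A d b: FIRST(A d b) = {b, f}, so it goes in M[S, t] for t ∈ {b, f}.
For S -> d f a: FIRST(d f a) = {d}, so it goes in M[S, t] for t ∈ {d}.
For S -> λ: FIRST(λ) = {λ}, so it goes in M[S, t] for t ∈ {}; since λ ∈ FIRST, also for every t ∈ FOLLOW(S) = {$}.
None of these place a production in M[S, a].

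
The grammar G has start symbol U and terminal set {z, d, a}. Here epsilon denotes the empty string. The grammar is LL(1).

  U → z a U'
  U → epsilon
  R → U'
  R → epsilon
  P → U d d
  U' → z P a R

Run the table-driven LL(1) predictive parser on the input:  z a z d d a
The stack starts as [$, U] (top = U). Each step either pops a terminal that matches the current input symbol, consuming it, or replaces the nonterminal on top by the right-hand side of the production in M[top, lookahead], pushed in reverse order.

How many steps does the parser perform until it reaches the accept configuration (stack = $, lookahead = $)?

11

      Stack        Input          Action
   1  $ U          z a z d d a $  expand U → z a U'
   2  $ U' a z     z a z d d a $  match z
   3  $ U' a       a z d d a $    match a
   4  $ U'         z d d a $      expand U' → z P a R
   5  $ R a P z    z d d a $      match z
   6  $ R a P      d d a $        expand P → U d d
   7  $ R a d d U  d d a $        expand U → epsilon
   8  $ R a d d    d d a $        match d
   9  $ R a d      d a $          match d
  10  $ R a        a $            match a
  11  $ R          $              expand R → epsilon
Accept reached after 11 steps.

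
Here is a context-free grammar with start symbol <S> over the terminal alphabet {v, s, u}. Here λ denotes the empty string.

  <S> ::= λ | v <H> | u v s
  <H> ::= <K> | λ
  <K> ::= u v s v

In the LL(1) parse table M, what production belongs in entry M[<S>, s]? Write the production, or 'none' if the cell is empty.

FIRST(<S>) = {λ, u, v}
FIRST(<K>) = {u}
FIRST(<H>) = {λ, u}  (via <K>)
FOLLOW(<S>) includes $ since <S> is the start symbol.
FOLLOW(<S>): <S> appears on no right-hand side. Thus FOLLOW(<S>) = {$}.
For <S> ::= λ: FIRST(λ) = {λ}, so it goes in M[<S>, t] for t ∈ {}; since λ ∈ FIRST, also for every t ∈ FOLLOW(<S>) = {$}.
For <S> ::= v <H>: FIRST(v <H>) = {v}, so it goes in M[<S>, t] for t ∈ {v}.
For <S> ::= u v s: FIRST(u v s) = {u}, so it goes in M[<S>, t] for t ∈ {u}.
None of these place a production in M[<S>, s].

none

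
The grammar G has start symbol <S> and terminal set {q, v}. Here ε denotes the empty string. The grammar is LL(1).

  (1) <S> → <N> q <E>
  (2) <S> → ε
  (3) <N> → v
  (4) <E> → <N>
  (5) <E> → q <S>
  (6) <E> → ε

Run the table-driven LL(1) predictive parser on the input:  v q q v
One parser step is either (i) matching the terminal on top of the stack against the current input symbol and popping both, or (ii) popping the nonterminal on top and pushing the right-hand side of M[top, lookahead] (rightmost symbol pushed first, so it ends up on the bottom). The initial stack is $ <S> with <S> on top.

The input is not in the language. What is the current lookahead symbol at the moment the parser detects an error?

step 1: stack=$ <S>  input=v q q v $  — expand <S> → <N> q <E>
step 2: stack=$ <E> q <N>  input=v q q v $  — expand <N> → v
step 3: stack=$ <E> q v  input=v q q v $  — match v
step 4: stack=$ <E> q  input=q q v $  — match q
step 5: stack=$ <E>  input=q v $  — expand <E> → q <S>
step 6: stack=$ <S> q  input=q v $  — match q
step 7: stack=$ <S>  input=v $  — expand <S> → <N> q <E>
step 8: stack=$ <E> q <N>  input=v $  — expand <N> → v
step 9: stack=$ <E> q v  input=v $  — match v
step 10: stack=$ <E> q  input=$  — error: top is terminal q but lookahead is $

$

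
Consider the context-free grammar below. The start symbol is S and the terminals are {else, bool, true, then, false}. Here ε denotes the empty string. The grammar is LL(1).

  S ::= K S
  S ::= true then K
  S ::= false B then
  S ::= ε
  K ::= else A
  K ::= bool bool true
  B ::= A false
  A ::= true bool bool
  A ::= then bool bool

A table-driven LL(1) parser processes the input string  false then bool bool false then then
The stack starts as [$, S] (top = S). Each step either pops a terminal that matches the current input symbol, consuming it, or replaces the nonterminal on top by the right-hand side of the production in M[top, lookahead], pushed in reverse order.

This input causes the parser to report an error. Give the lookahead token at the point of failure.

then

      Stack                        Input                                   Action
   1  $ S                          false then bool bool false then then $  expand S ::= false B then
   2  $ then B false               false then bool bool false then then $  match false
   3  $ then B                     then bool bool false then then $        expand B ::= A false
   4  $ then false A               then bool bool false then then $        expand A ::= then bool bool
   5  $ then false bool bool then  then bool bool false then then $        match then
   6  $ then false bool bool       bool bool false then then $             match bool
   7  $ then false bool            bool false then then $                  match bool
   8  $ then false                 false then then $                       match false
   9  $ then                       then then $                             match then
  10  $                            then $                                  error: stack empty but input remains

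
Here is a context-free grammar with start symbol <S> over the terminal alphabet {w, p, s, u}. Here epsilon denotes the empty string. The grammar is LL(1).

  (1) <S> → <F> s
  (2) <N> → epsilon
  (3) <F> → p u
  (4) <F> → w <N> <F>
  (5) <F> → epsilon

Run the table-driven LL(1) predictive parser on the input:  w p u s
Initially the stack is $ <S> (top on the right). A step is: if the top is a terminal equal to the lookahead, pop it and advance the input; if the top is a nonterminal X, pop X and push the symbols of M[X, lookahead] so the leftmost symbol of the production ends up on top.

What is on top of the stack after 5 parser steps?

step 1: stack=$ <S>  input=w p u s $  — expand <S> → <F> s
step 2: stack=$ s <F>  input=w p u s $  — expand <F> → w <N> <F>
step 3: stack=$ s <F> <N> w  input=w p u s $  — match w
step 4: stack=$ s <F> <N>  input=p u s $  — expand <N> → epsilon
step 5: stack=$ s <F>  input=p u s $  — expand <F> → p u
Stack after step 5: $ s u p (top = p).

p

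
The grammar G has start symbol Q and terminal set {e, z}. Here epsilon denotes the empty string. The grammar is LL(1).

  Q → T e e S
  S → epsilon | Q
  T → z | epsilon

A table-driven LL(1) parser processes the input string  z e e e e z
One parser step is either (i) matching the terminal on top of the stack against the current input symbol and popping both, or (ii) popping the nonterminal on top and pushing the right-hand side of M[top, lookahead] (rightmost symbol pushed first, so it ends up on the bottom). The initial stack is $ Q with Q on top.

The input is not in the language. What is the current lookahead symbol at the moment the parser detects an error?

      Stack      Input          Action
   1  $ Q        z e e e e z $  expand Q → T e e S
   2  $ S e e T  z e e e e z $  expand T → z
   3  $ S e e z  z e e e e z $  match z
   4  $ S e e    e e e e z $    match e
   5  $ S e      e e e z $      match e
   6  $ S        e e z $        expand S → Q
   7  $ Q        e e z $        expand Q → T e e S
   8  $ S e e T  e e z $        expand T → epsilon
   9  $ S e e    e e z $        match e
  10  $ S e      e z $          match e
  11  $ S        z $            expand S → Q
  12  $ Q        z $            expand Q → T e e S
  13  $ S e e T  z $            expand T → z
  14  $ S e e z  z $            match z
  15  $ S e e    $              error: top is terminal e but lookahead is $

$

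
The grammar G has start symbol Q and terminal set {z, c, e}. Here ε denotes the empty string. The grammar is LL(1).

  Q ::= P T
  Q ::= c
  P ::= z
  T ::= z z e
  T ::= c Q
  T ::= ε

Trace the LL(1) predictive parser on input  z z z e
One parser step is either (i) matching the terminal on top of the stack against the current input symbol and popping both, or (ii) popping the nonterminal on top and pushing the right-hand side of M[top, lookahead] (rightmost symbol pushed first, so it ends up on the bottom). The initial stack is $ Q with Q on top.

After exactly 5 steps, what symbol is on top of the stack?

z

     Stack    Input      Action
  1  $ Q      z z z e $  expand Q ::= P T
  2  $ T P    z z z e $  expand P ::= z
  3  $ T z    z z z e $  match z
  4  $ T      z z e $    expand T ::= z z e
  5  $ e z z  z z e $    match z
Stack after step 5: $ e z (top = z).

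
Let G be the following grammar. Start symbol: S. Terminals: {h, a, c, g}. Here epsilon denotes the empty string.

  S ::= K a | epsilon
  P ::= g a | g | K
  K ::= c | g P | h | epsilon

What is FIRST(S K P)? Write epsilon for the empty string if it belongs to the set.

{epsilon, a, c, g, h}

FIRST(K) = {epsilon, c, g, h}
FIRST(S) = {epsilon, a, c, g, h}  (via K a)
FIRST(P) = {epsilon, c, g, h}  (via K)
FIRST(S K P): take FIRST of each symbol in turn, carrying on past any symbol whose FIRST contains epsilon; result {epsilon, a, c, g, h}.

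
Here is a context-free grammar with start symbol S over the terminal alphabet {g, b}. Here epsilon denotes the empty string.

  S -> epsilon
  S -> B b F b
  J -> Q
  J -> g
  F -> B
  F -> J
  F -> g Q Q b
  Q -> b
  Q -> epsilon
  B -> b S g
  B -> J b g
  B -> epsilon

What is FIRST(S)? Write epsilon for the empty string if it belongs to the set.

{epsilon, b, g}

FIRST(Q): from Q->b we get {b}; from Q->epsilon we get {epsilon}. So FIRST(Q) = {epsilon, b}.
FIRST(J): from J->Q we get {epsilon, b}; from J->g we get {g}. So FIRST(J) = {epsilon, b, g}.
FIRST(B): from B->b S g we get {b}; from B->J b g we get {b, g}; from B->epsilon we get {epsilon}. So FIRST(B) = {epsilon, b, g}.
FIRST(S): from S->epsilon we get {epsilon}; from S->B b F b we get {b, g}. So FIRST(S) = {epsilon, b, g}.
FIRST(F): from F->B we get {epsilon, b, g}; from F->J we get {epsilon, b, g}; from F->g Q Q b we get {g}. So FIRST(F) = {epsilon, b, g}.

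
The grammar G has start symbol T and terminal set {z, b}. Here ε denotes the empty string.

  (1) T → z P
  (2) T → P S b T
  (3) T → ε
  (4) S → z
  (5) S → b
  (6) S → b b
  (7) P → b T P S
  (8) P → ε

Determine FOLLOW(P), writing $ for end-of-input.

{$, b, z}

FIRST(S) = {b, z}
FIRST(P) = {ε, b}
FIRST(T) = {ε, b, z}  (via P S b T)
FOLLOW(T) includes $ since T is the start symbol.
FOLLOW(T): in T→P S b T, the suffix after T is empty (adds nothing new); in P→b T P S, T is followed by P S with FIRST {b, z}. Thus FOLLOW(T) = {$, b, z}.
FOLLOW(P): in T→z P, the suffix after P is empty, so FOLLOW(P) ⊇ FOLLOW(T) = {$, b, z}; in T→P S b T, P is followed by S b T with FIRST {b, z}; in P→b T P S, P is followed by S with FIRST {b, z}. Thus FOLLOW(P) = {$, b, z}.
FOLLOW(S): in T→P S b T, S is followed by b T with FIRST {b}; in P→b T P S, the suffix after S is empty, so FOLLOW(S) ⊇ FOLLOW(P) = {$, b, z}. Thus FOLLOW(S) = {$, b, z}.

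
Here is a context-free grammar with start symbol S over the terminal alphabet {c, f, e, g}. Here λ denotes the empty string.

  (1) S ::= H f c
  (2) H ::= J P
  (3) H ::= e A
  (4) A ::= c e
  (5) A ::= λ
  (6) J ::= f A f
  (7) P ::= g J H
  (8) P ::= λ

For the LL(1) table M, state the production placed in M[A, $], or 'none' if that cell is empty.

none

FIRST(A) = {λ, c}
FIRST(J) = {f}
FIRST(P) = {λ, g}
FIRST(H) = {e, f}  (via J P)
FIRST(S) = {e, f}  (via H f c)
FOLLOW(S) includes $ since S is the start symbol.
FOLLOW(H): in S::=H f c, H is followed by f c with FIRST {f}; in P::=g J H, the suffix after H is empty, so FOLLOW(H) ⊇ FOLLOW(P) = {f}. Thus FOLLOW(H) = {f}.
FOLLOW(A): in H::=e A, the suffix after A is empty, so FOLLOW(A) ⊇ FOLLOW(H) = {f}; in J::=f A f, A is followed by f with FIRST {f}. Thus FOLLOW(A) = {f}.
For A ::= c e: FIRST(c e) = {c}, so it goes in M[A, t] for t ∈ {c}.
For A ::= λ: FIRST(λ) = {λ}, so it goes in M[A, t] for t ∈ {}; since λ ∈ FIRST, also for every t ∈ FOLLOW(A) = {f}.
None of these place a production in M[A, $].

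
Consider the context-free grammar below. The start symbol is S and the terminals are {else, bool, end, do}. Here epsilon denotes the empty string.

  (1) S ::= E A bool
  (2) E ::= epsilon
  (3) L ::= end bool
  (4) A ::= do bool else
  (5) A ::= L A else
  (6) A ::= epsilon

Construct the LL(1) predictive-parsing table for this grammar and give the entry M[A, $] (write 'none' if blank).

none

FIRST(E) = {epsilon}
FIRST(L) = {end}
FIRST(A) = {epsilon, do, end}  (via L A else)
FIRST(S) = {bool, do, end}  (via E A bool)
FOLLOW(S) includes $ since S is the start symbol.
FOLLOW(A): in S::=E A bool, A is followed by bool with FIRST {bool}; in A::=L A else, A is followed by else with FIRST {else}. Thus FOLLOW(A) = {bool, else}.
For A ::= do bool else: FIRST(do bool else) = {do}, so it goes in M[A, t] for t ∈ {do}.
For A ::= L A else: FIRST(L A else) = {end}, so it goes in M[A, t] for t ∈ {end}.
For A ::= epsilon: FIRST(epsilon) = {epsilon}, so it goes in M[A, t] for t ∈ {}; since epsilon ∈ FIRST, also for every t ∈ FOLLOW(A) = {bool, else}.
None of these place a production in M[A, $].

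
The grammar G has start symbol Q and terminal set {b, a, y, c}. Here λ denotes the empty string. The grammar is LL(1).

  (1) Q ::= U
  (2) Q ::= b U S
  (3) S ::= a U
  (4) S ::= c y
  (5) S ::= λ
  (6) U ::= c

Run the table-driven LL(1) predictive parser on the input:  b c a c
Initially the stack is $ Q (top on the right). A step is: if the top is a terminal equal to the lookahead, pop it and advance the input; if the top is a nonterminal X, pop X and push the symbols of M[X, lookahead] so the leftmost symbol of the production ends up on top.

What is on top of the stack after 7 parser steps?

c

     Stack    Input      Action
  1  $ Q      b c a c $  expand Q ::= b U S
  2  $ S U b  b c a c $  match b
  3  $ S U    c a c $    expand U ::= c
  4  $ S c    c a c $    match c
  5  $ S      a c $      expand S ::= a U
  6  $ U a    a c $      match a
  7  $ U      c $        expand U ::= c
Stack after step 7: $ c (top = c).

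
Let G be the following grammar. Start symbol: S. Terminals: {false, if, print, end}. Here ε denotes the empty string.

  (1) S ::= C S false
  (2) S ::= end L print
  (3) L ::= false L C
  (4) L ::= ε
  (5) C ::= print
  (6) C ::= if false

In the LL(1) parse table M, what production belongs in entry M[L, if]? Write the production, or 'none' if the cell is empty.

L ::= ε

FIRST(L): from L::=false L C we get {false}; from L::=ε we get {ε}. So FIRST(L) = {ε, false}.
FIRST(C): from C::=print we get {print}; from C::=if false we get {if}. So FIRST(C) = {if, print}.
FIRST(S): from S::=C S false we get {if, print}; from S::=end L print we get {end}. So FIRST(S) = {end, if, print}.
FOLLOW(S) includes $ since S is the start symbol.
FOLLOW(L): in S::=end L print, L is followed by print with FIRST {print}; in L::=false L C, L is followed by C with FIRST {if, print}. Thus FOLLOW(L) = {if, print}.
For L ::= false L C: FIRST(false L C) = {false}, so it goes in M[L, t] for t ∈ {false}.
For L ::= ε: FIRST(ε) = {ε}, so it goes in M[L, t] for t ∈ {}; since ε ∈ FIRST, also for every t ∈ FOLLOW(L) = {if, print}.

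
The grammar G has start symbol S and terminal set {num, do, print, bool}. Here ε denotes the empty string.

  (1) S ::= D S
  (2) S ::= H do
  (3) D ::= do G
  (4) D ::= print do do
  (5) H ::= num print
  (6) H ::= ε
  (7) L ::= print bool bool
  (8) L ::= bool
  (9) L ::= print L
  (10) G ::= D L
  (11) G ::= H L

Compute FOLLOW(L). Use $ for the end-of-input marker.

{bool, do, num, print}

FIRST(D): from D::=do G we get {do}; from D::=print do do we get {print}. So FIRST(D) = {do, print}.
FIRST(H): from H::=num print we get {num}; from H::=ε we get {ε}. So FIRST(H) = {ε, num}.
FIRST(L): from L::=print bool bool we get {print}; from L::=bool we get {bool}; from L::=print L we get {print}. So FIRST(L) = {bool, print}.
FIRST(S): from S::=D S we get {do, print}; from S::=H do we get {do, num}. So FIRST(S) = {do, num, print}.
FIRST(G): from G::=D L we get {do, print}; from G::=H L we get {bool, num, print}. So FIRST(G) = {bool, do, num, print}.
FOLLOW(S) includes $ since S is the start symbol.
FOLLOW(S): in S::=D S, the suffix after S is empty (adds nothing new). Thus FOLLOW(S) = {$}.
FOLLOW(D): in S::=D S, D is followed by S with FIRST {do, num, print}; in G::=D L, D is followed by L with FIRST {bool, print}. Thus FOLLOW(D) = {bool, do, num, print}.
FOLLOW(H): in S::=H do, H is followed by do with FIRST {do}; in G::=H L, H is followed by L with FIRST {bool, print}. Thus FOLLOW(H) = {bool, do, print}.
FOLLOW(G): in D::=do G, the suffix after G is empty, so FOLLOW(G) ⊇ FOLLOW(D) = {bool, do, num, print}. Thus FOLLOW(G) = {bool, do, num, print}.
FOLLOW(L): in L::=print L, the suffix after L is empty (adds nothing new); in G::=D L, the suffix after L is empty, so FOLLOW(L) ⊇ FOLLOW(G) = {bool, do, num, print}; in G::=H L, the suffix after L is empty, so FOLLOW(L) ⊇ FOLLOW(G) = {bool, do, num, print}. Thus FOLLOW(L) = {bool, do, num, print}.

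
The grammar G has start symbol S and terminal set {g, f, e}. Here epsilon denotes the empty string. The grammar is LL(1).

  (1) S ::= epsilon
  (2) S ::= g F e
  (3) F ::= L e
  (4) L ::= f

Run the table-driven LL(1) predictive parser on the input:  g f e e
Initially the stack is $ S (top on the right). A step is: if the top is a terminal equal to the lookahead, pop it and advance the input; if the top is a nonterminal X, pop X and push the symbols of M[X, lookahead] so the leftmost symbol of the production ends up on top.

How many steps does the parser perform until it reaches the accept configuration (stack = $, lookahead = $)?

7

step 1: stack=$ S  input=g f e e $  — expand S ::= g F e
step 2: stack=$ e F g  input=g f e e $  — match g
step 3: stack=$ e F  input=f e e $  — expand F ::= L e
step 4: stack=$ e e L  input=f e e $  — expand L ::= f
step 5: stack=$ e e f  input=f e e $  — match f
step 6: stack=$ e e  input=e e $  — match e
step 7: stack=$ e  input=e $  — match e
Accept reached after 7 steps.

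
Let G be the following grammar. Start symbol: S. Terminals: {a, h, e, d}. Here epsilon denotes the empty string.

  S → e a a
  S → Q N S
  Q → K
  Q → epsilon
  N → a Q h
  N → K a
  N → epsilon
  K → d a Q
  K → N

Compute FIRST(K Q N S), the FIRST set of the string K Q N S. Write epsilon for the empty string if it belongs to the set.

{a, d, e}

FIRST(S): from S→e a a we get {e}; from S→Q N S we get {a, d, e}. So FIRST(S) = {a, d, e}.
FIRST(Q): from Q→K we get {epsilon, a, d}; from Q→epsilon we get {epsilon}. So FIRST(Q) = {epsilon, a, d}.
FIRST(N): from N→a Q h we get {a}; from N→K a we get {a, d}; from N→epsilon we get {epsilon}. So FIRST(N) = {epsilon, a, d}.
FIRST(K): from K→d a Q we get {d}; from K→N we get {epsilon, a, d}. So FIRST(K) = {epsilon, a, d}.
FIRST(K Q N S): take FIRST of each symbol in turn, carrying on past any symbol whose FIRST contains epsilon; result {a, d, e}.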